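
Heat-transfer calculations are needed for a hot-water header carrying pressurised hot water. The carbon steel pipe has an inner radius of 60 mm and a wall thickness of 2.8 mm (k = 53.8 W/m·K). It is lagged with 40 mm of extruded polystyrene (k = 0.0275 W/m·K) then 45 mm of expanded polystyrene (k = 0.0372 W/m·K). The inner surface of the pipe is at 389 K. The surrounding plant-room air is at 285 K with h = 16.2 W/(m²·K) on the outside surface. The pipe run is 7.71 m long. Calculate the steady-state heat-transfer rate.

Radial resistances (cylindrical: R_cond = ln(r_o/r_i)/(2πkL), R_conv = 1/(h·2πrL)):
R_carbon steel pipe wall = ln(62.8/60)/(2π×53.8×7.71) = 1.75×10^-5 K/W
R_extruded polystyrene = ln(102.8/62.8)/(2π×0.0275×7.71) = 0.3699 K/W
R_expanded polystyrene = ln(147.8/102.8)/(2π×0.0372×7.71) = 0.2015 K/W
R_outer film = 1/(h_o·2πr_oL) = 1/(16.2×2π×0.1478×7.71) = 0.008621 K/W
R_total = 0.5801 K/W
Q = ΔT/R_total = 104/0.5801

Q ≈ 179 W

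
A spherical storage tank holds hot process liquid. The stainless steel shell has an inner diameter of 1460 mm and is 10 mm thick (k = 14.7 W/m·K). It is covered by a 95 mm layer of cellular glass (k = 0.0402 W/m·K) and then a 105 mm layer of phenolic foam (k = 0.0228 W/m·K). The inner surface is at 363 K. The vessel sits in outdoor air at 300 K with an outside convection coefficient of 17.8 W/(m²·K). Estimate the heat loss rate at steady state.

Q ≈ 81.1 W

Radial (spherical) resistances in series:
R_stainless steel shell = (1/0.73 − 1/0.74)/(4π×14.7) = 1.002×10^-4 K/W
R_cellular glass = (1/0.74 − 1/0.835)/(4π×0.0402) = 0.3043 K/W
R_phenolic foam = (1/0.835 − 1/0.94)/(4π×0.0228) = 0.4669 K/W
R_outer film = 1/(h·4πr_o²) = 1/(17.8×4π×0.94²) = 0.00506 K/W
R_total = 0.7764 K/W
Q = ΔT/R_total = 63/0.7764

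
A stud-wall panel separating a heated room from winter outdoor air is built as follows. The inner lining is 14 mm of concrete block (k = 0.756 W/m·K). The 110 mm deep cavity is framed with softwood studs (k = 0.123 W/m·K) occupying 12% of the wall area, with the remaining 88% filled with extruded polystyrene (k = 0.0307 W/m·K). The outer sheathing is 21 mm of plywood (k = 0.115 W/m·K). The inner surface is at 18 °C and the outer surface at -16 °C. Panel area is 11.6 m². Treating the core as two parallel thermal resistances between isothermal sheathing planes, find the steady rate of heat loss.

Sheathing layers in series; stud and cavity paths in parallel between them.
R_inner = 0.014/(0.756×11.6) = 0.001596 K/W
R_stud  = 0.11/(0.123×0.12×11.6) = 0.6425 K/W
R_cav   = 0.11/(0.0307×0.88×11.6) = 0.351 K/W
1/R_core = 1/R_stud + 1/R_cav → R_core = 0.227 K/W
R_outer = 0.021/(0.115×11.6) = 0.01574 K/W
R_total = 0.2443 K/W
Q = ΔT/R_total = 34/0.2443

Q ≈ 139 W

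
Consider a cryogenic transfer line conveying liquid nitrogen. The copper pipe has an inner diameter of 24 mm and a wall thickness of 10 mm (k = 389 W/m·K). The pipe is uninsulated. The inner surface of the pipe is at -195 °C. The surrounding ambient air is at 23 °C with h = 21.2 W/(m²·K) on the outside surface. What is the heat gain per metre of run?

q′ ≈ 638 W/m

Cylindrical conduction, so R = ln(r₂/r₁)/(2πkL) per layer, in series:
R_copper pipe wall = ln(22/12)/(2π×389×1) = 2.48×10^-4 K/W
R_outer film = 1/(h_o·2πr_oL) = 1/(21.2×2π×0.022×1) = 0.3412 K/W
R_total = 0.3415 K/W
Q = ΔT/R_total = 218/0.3415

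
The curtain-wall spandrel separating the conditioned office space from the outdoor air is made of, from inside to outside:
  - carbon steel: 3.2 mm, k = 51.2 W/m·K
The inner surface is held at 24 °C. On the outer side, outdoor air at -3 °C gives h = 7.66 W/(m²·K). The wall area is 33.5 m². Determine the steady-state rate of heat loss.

Q ≈ 6930 W

Treating each layer as a thermal resistance in series:
R_carbon steel = L/(kA) = 0.0032/(51.2×33.5) = 1.866×10^-6 K/W
R_outer film = 1/(h_o·A) = 1/(7.66×33.5) = 0.003897 K/W
R_total = 0.003899 K/W
Q = ΔT / R_total = 27 / 0.003899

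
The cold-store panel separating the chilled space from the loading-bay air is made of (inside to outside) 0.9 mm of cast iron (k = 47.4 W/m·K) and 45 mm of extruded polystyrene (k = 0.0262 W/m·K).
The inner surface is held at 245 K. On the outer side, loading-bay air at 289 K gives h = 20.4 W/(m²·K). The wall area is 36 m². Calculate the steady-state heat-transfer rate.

Series thermal resistances:
R_cast iron = L/(kA) = 0.0009/(47.4×36) = 5.274×10^-7 K/W
R_extruded polystyrene = L/(kA) = 0.045/(0.0262×36) = 0.04771 K/W
R_outer film = 1/(h_o·A) = 1/(20.4×36) = 0.001362 K/W
R_total = 0.04907 K/W
Q = ΔT / R_total = 44 / 0.04907

Q ≈ 897 W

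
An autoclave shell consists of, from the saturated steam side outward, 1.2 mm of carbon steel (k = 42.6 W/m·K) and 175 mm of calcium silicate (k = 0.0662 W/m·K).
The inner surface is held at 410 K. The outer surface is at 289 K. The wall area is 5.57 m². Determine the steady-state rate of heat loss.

Using the resistance-network approach (series):
R_carbon steel = L/(kA) = 0.0012/(42.6×5.57) = 5.057×10^-6 K/W
R_calcium silicate = L/(kA) = 0.175/(0.0662×5.57) = 0.4746 K/W
R_total = 0.4746 K/W
Q = ΔT / R_total = 121 / 0.4746

Q ≈ 255 W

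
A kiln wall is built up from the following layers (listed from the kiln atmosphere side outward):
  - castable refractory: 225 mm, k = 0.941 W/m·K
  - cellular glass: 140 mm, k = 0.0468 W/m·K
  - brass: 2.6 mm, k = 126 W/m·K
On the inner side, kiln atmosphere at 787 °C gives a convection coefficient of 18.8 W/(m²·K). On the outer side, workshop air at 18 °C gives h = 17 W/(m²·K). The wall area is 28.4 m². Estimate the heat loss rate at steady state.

Series thermal resistances:
R_inner film = 1/(h_i·A) = 1/(18.8×28.4) = 0.001873 K/W
R_castable refractory = L/(kA) = 0.225/(0.941×28.4) = 0.008419 K/W
R_cellular glass = L/(kA) = 0.14/(0.0468×28.4) = 0.1053 K/W
R_brass = L/(kA) = 0.0026/(126×28.4) = 7.266×10^-7 K/W
R_outer film = 1/(h_o·A) = 1/(17×28.4) = 0.002071 K/W
R_total = 0.1177 K/W
Q = ΔT / R_total = 769 / 0.1177

Q ≈ 6530 W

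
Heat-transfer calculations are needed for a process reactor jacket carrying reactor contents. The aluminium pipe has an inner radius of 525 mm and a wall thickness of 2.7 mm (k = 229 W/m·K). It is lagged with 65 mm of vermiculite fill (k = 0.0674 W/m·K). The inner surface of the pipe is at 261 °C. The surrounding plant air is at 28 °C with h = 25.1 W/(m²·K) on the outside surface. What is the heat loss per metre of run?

q′ ≈ 818 W/m

Per-layer cylindrical resistances, series-summed:
R_aluminium pipe wall = ln(527.7/525)/(2π×229×1) = 3.565×10^-6 K/W
R_vermiculite fill = ln(592.7/527.7)/(2π×0.0674×1) = 0.2743 K/W
R_outer film = 1/(h_o·2πr_oL) = 1/(25.1×2π×0.5927×1) = 0.0107 K/W
R_total = 0.285 K/W
Q = ΔT/R_total = 233/0.285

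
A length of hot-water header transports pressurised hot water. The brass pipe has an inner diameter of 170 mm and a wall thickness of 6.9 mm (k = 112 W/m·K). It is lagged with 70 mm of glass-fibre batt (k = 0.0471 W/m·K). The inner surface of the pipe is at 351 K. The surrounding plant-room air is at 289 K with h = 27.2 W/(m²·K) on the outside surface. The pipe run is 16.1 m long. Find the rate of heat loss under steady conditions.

Cylindrical conduction, so R = ln(r₂/r₁)/(2πkL) per layer, in series:
R_brass pipe wall = ln(91.9/85)/(2π×112×16.1) = 6.889×10^-6 K/W
R_glass-fibre batt = ln(161.9/91.9)/(2π×0.0471×16.1) = 0.1189 K/W
R_outer film = 1/(h_o·2πr_oL) = 1/(27.2×2π×0.1619×16.1) = 0.002245 K/W
R_total = 0.1211 K/W
Q = ΔT/R_total = 62/0.1211

Q ≈ 512 W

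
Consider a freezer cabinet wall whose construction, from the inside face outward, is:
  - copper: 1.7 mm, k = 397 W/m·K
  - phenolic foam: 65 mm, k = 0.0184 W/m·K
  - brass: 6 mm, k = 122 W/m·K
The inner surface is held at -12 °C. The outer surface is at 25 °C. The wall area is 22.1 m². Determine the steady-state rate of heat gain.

Q ≈ 231 W

Series thermal resistances:
R_copper = L/(kA) = 0.0017/(397×22.1) = 1.938×10^-7 K/W
R_phenolic foam = L/(kA) = 0.065/(0.0184×22.1) = 0.1598 K/W
R_brass = L/(kA) = 0.006/(122×22.1) = 2.225×10^-6 K/W
R_total = 0.1598 K/W
Q = ΔT / R_total = 37 / 0.1598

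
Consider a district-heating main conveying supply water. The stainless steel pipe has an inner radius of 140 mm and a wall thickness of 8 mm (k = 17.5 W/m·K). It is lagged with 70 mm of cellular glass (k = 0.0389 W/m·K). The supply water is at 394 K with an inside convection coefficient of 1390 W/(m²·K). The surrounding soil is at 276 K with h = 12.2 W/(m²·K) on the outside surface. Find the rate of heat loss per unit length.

Cylindrical conduction, so R = ln(r₂/r₁)/(2πkL) per layer, in series:
R_inner film = 1/(h_i·2πr₁L) = 1/(1390×2π×0.14×1) = 8.179×10^-4 K/W
R_stainless steel pipe wall = ln(148/140)/(2π×17.5×1) = 5.054×10^-4 K/W
R_cellular glass = ln(218/148)/(2π×0.0389×1) = 1.585 K/W
R_outer film = 1/(h_o·2πr_oL) = 1/(12.2×2π×0.218×1) = 0.05984 K/W
R_total = 1.646 K/W
Q = ΔT/R_total = 118/1.646

q′ ≈ 71.7 W/m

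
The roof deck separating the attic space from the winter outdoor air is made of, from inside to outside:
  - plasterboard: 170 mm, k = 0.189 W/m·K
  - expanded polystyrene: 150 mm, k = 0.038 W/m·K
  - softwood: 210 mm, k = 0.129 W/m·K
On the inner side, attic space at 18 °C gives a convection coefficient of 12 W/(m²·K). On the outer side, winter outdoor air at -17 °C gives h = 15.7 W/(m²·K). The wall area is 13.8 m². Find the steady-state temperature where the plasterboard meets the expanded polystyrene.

T ≈ 12.8 °C

Using the resistance-network approach (series):
R_inner film = 1/(h_i·A) = 1/(12×13.8) = 0.006039 K/W
R_plasterboard = L/(kA) = 0.17/(0.189×13.8) = 0.06518 K/W
R_expanded polystyrene = L/(kA) = 0.15/(0.038×13.8) = 0.286 K/W
R_softwood = L/(kA) = 0.21/(0.129×13.8) = 0.118 K/W
R_outer film = 1/(h_o·A) = 1/(15.7×13.8) = 0.004616 K/W
R_total = 0.4798 K/W;  Q = ΔT/R_total = 35/0.4798 = 72.94 W
T_interface = T_inner − Q·ΣR(inner→interface) = 18 − 72.9×0.07122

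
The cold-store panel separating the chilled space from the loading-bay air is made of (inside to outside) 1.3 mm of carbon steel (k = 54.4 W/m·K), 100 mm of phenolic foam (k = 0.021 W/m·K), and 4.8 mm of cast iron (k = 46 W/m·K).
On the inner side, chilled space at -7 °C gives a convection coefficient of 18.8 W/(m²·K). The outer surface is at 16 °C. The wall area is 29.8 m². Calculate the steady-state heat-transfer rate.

Q ≈ 142 W

Treating each layer as a thermal resistance in series:
R_inner film = 1/(h_i·A) = 1/(18.8×29.8) = 0.001785 K/W
R_carbon steel = L/(kA) = 0.0013/(54.4×29.8) = 8.019×10^-7 K/W
R_phenolic foam = L/(kA) = 0.1/(0.021×29.8) = 0.1598 K/W
R_cast iron = L/(kA) = 0.0048/(46×29.8) = 3.502×10^-6 K/W
R_total = 0.1616 K/W
Q = ΔT / R_total = 23 / 0.1616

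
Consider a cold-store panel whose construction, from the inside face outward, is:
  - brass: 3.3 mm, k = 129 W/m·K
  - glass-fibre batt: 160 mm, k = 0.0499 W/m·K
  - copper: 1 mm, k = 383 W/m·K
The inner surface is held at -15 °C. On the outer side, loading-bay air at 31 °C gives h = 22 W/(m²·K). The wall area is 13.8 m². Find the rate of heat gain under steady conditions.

Treating each layer as a thermal resistance in series:
R_brass = L/(kA) = 0.0033/(129×13.8) = 1.854×10^-6 K/W
R_glass-fibre batt = L/(kA) = 0.16/(0.0499×13.8) = 0.2323 K/W
R_copper = L/(kA) = 0.001/(383×13.8) = 1.892×10^-7 K/W
R_outer film = 1/(h_o·A) = 1/(22×13.8) = 0.003294 K/W
R_total = 0.2356 K/W
Q = ΔT / R_total = 46 / 0.2356

Q ≈ 195 W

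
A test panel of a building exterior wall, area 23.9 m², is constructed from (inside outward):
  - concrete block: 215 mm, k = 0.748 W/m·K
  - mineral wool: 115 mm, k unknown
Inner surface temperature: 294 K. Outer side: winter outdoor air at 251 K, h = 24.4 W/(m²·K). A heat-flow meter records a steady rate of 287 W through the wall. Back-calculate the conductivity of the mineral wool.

k ≈ 0.0354 W/(m·K)

Series thermal resistances:
R_concrete block = L/(kA) = 0.215/(0.748×23.9) = 0.01203 K/W
R_outer film = 1/(h_o·A) = 1/(24.4×23.9) = 0.001715 K/W
Sum of known resistances R_other = 0.01374 K/W
Total R = ΔT/Q = 43/287 = 0.1498 K/W
R_mineral wool = R_total − R_other = 0.1361 K/W
k = L/(R·A) = 0.115/(0.1361×23.9)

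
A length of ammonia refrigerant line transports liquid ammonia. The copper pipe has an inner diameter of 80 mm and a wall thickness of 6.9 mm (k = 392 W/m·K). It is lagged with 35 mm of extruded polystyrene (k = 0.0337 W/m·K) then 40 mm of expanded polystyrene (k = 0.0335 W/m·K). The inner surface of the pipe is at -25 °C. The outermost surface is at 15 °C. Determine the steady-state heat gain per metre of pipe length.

q′ ≈ 8.85 W/m

Radial resistances (cylindrical: R_cond = ln(r_o/r_i)/(2πkL), R_conv = 1/(h·2πrL)):
R_copper pipe wall = ln(46.9/40)/(2π×392×1) = 6.461×10^-5 K/W
R_extruded polystyrene = ln(81.9/46.9)/(2π×0.0337×1) = 2.633 K/W
R_expanded polystyrene = ln(121.9/81.9)/(2π×0.0335×1) = 1.889 K/W
R_total = 4.522 K/W
Q = ΔT/R_total = 40/4.522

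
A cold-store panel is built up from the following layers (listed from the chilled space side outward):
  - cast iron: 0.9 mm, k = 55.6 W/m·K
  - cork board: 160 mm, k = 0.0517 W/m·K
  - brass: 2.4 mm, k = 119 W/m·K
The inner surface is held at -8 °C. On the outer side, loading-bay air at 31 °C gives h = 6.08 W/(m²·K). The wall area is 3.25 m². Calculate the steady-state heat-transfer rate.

Q ≈ 38.9 W

Series thermal resistances:
R_cast iron = L/(kA) = 0.0009/(55.6×3.25) = 4.981×10^-6 K/W
R_cork board = L/(kA) = 0.16/(0.0517×3.25) = 0.9522 K/W
R_brass = L/(kA) = 0.0024/(119×3.25) = 6.206×10^-6 K/W
R_outer film = 1/(h_o·A) = 1/(6.08×3.25) = 0.05061 K/W
R_total = 1.003 K/W
Q = ΔT / R_total = 39 / 1.003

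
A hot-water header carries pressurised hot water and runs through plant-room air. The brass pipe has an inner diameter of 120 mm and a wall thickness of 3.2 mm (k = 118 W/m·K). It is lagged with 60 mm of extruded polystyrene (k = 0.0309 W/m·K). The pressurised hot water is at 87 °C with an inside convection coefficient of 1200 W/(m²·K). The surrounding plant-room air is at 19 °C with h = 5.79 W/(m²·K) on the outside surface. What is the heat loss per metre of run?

q′ ≈ 18.6 W/m

Cylindrical conduction, so R = ln(r₂/r₁)/(2πkL) per layer, in series:
R_inner film = 1/(h_i·2πr₁L) = 1/(1200×2π×0.06×1) = 0.00221 K/W
R_brass pipe wall = ln(63.2/60)/(2π×118×1) = 7.008×10^-5 K/W
R_extruded polystyrene = ln(123.2/63.2)/(2π×0.0309×1) = 3.438 K/W
R_outer film = 1/(h_o·2πr_oL) = 1/(5.79×2π×0.1232×1) = 0.2231 K/W
R_total = 3.663 K/W
Q = ΔT/R_total = 68/3.663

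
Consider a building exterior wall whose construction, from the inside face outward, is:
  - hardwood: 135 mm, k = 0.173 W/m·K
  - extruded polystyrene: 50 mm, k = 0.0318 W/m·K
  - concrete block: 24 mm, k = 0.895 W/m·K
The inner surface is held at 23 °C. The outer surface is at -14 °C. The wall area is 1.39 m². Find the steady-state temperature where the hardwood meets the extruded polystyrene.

Thermal resistances in series:
R_hardwood = L/(kA) = 0.135/(0.173×1.39) = 0.5614 K/W
R_extruded polystyrene = L/(kA) = 0.05/(0.0318×1.39) = 1.131 K/W
R_concrete block = L/(kA) = 0.024/(0.895×1.39) = 0.01929 K/W
R_total = 1.712 K/W;  Q = ΔT/R_total = 37/1.712 = 21.61 W
T_interface = T_inner − Q·ΣR(inner→interface) = 23 − 21.6×0.5614

T ≈ 10.9 °C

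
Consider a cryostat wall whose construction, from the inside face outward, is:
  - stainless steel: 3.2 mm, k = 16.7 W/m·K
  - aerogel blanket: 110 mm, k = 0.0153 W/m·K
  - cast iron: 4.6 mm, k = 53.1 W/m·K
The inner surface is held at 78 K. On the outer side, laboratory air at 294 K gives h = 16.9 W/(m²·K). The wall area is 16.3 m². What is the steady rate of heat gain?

Model the wall as resistances in series:
R_stainless steel = L/(kA) = 0.0032/(16.7×16.3) = 1.176×10^-5 K/W
R_aerogel blanket = L/(kA) = 0.11/(0.0153×16.3) = 0.4411 K/W
R_cast iron = L/(kA) = 0.0046/(53.1×16.3) = 5.315×10^-6 K/W
R_outer film = 1/(h_o·A) = 1/(16.9×16.3) = 0.00363 K/W
R_total = 0.4447 K/W
Q = ΔT / R_total = 216 / 0.4447

Q ≈ 486 W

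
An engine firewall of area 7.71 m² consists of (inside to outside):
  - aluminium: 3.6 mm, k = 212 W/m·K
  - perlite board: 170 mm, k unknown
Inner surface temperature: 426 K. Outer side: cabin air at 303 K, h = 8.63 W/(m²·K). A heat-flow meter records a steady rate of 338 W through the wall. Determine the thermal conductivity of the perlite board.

k ≈ 0.0632 W/(m·K)

Treating each layer as a thermal resistance in series:
R_aluminium = L/(kA) = 0.0036/(212×7.71) = 2.202×10^-6 K/W
R_outer film = 1/(h_o·A) = 1/(8.63×7.71) = 0.01503 K/W
Sum of known resistances R_other = 0.01503 K/W
Total R = ΔT/Q = 123/338 = 0.3639 K/W
R_perlite board = R_total − R_other = 0.3489 K/W
k = L/(R·A) = 0.17/(0.3489×7.71)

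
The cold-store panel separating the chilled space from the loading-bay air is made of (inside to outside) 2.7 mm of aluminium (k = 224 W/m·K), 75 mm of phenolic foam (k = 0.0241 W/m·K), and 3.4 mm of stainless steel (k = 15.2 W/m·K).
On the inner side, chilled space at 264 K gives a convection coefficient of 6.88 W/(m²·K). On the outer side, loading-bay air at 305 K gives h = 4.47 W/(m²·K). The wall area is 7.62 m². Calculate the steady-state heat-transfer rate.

Q ≈ 89.7 W

Series thermal resistances:
R_inner film = 1/(h_i·A) = 1/(6.88×7.62) = 0.01907 K/W
R_aluminium = L/(kA) = 0.0027/(224×7.62) = 1.582×10^-6 K/W
R_phenolic foam = L/(kA) = 0.075/(0.0241×7.62) = 0.4084 K/W
R_stainless steel = L/(kA) = 0.0034/(15.2×7.62) = 2.935×10^-5 K/W
R_outer film = 1/(h_o·A) = 1/(4.47×7.62) = 0.02936 K/W
R_total = 0.4569 K/W
Q = ΔT / R_total = 41 / 0.4569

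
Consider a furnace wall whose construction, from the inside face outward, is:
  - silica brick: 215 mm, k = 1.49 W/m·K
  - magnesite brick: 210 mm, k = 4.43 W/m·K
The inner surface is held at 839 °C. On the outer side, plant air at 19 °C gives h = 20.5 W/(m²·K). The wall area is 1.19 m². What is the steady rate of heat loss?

Q ≈ 4060 W

Thermal resistances in series:
R_silica brick = L/(kA) = 0.215/(1.49×1.19) = 0.1213 K/W
R_magnesite brick = L/(kA) = 0.21/(4.43×1.19) = 0.03984 K/W
R_outer film = 1/(h_o·A) = 1/(20.5×1.19) = 0.04099 K/W
R_total = 0.2021 K/W
Q = ΔT / R_total = 820 / 0.2021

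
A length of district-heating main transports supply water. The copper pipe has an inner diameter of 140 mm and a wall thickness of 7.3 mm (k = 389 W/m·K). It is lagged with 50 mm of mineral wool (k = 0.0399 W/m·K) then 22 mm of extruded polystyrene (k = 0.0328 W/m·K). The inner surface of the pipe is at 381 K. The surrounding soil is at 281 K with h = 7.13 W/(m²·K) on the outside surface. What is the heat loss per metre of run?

Radial resistances (cylindrical: R_cond = ln(r_o/r_i)/(2πkL), R_conv = 1/(h·2πrL)):
R_copper pipe wall = ln(77.3/70)/(2π×389×1) = 4.059×10^-5 K/W
R_mineral wool = ln(127.3/77.3)/(2π×0.0399×1) = 1.99 K/W
R_extruded polystyrene = ln(149.3/127.3)/(2π×0.0328×1) = 0.7735 K/W
R_outer film = 1/(h_o·2πr_oL) = 1/(7.13×2π×0.1493×1) = 0.1495 K/W
R_total = 2.913 K/W
Q = ΔT/R_total = 100/2.913

q′ ≈ 34.3 W/m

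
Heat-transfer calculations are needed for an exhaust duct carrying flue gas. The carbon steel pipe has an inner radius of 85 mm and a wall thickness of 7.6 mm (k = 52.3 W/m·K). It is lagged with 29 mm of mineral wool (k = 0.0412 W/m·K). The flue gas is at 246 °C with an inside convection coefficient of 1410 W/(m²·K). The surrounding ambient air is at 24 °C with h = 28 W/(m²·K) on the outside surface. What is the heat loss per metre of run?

q′ ≈ 202 W/m

Treating each annulus and film as a series resistance:
R_inner film = 1/(h_i·2πr₁L) = 1/(1410×2π×0.085×1) = 0.001328 K/W
R_carbon steel pipe wall = ln(92.6/85)/(2π×52.3×1) = 2.606×10^-4 K/W
R_mineral wool = ln(121.6/92.6)/(2π×0.0412×1) = 1.052 K/W
R_outer film = 1/(h_o·2πr_oL) = 1/(28×2π×0.1216×1) = 0.04674 K/W
R_total = 1.101 K/W
Q = ΔT/R_total = 222/1.101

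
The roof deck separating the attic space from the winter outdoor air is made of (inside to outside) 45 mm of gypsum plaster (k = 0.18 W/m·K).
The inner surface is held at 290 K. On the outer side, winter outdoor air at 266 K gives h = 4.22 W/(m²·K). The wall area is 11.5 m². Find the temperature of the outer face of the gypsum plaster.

Thermal resistances in series:
R_gypsum plaster = L/(kA) = 0.045/(0.18×11.5) = 0.02174 K/W
R_outer film = 1/(h_o·A) = 1/(4.22×11.5) = 0.02061 K/W
R_total = 0.04234 K/W;  Q = ΔT/R_total = 24/0.04234 = 566.8 W
T_interface = T_inner − Q·ΣR(inner→interface) = 290 − 567×0.02174

T ≈ 278 K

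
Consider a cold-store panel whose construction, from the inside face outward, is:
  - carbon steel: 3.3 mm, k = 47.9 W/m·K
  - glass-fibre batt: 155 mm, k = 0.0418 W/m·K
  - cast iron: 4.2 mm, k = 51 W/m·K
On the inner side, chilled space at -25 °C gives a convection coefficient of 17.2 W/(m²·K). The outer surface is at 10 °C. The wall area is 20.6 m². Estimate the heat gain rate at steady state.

Q ≈ 191 W

Using the resistance-network approach (series):
R_inner film = 1/(h_i·A) = 1/(17.2×20.6) = 0.002822 K/W
R_carbon steel = L/(kA) = 0.0033/(47.9×20.6) = 3.344×10^-6 K/W
R_glass-fibre batt = L/(kA) = 0.155/(0.0418×20.6) = 0.18 K/W
R_cast iron = L/(kA) = 0.0042/(51×20.6) = 3.998×10^-6 K/W
R_total = 0.1828 K/W
Q = ΔT / R_total = 35 / 0.1828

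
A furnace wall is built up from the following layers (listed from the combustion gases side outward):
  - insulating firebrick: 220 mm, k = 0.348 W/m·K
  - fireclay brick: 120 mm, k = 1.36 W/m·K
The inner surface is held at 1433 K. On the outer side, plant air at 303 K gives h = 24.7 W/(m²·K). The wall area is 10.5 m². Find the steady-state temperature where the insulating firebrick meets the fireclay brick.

Treating each layer as a thermal resistance in series:
R_insulating firebrick = L/(kA) = 0.22/(0.348×10.5) = 0.06021 K/W
R_fireclay brick = L/(kA) = 0.12/(1.36×10.5) = 0.008403 K/W
R_outer film = 1/(h_o·A) = 1/(24.7×10.5) = 0.003856 K/W
R_total = 0.07247 K/W;  Q = ΔT/R_total = 1130/0.07247 = 15590 W
T_interface = T_inner − Q·ΣR(inner→interface) = 1433 − 15600×0.06021

T ≈ 494 K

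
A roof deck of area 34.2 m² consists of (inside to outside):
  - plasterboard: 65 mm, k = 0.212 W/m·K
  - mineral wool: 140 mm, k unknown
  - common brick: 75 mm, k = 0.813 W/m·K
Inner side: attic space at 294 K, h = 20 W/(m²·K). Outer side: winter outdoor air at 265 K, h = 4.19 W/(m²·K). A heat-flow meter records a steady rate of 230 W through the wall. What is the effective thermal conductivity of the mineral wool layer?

k ≈ 0.0386 W/(m·K)

Thermal resistances in series:
R_inner film = 1/(h_i·A) = 1/(20×34.2) = 0.001462 K/W
R_plasterboard = L/(kA) = 0.065/(0.212×34.2) = 0.008965 K/W
R_common brick = L/(kA) = 0.075/(0.813×34.2) = 0.002697 K/W
R_outer film = 1/(h_o·A) = 1/(4.19×34.2) = 0.006978 K/W
Sum of known resistances R_other = 0.0201 K/W
Total R = ΔT/Q = 29/230 = 0.1261 K/W
R_mineral wool = R_total − R_other = 0.106 K/W
k = L/(R·A) = 0.14/(0.106×34.2)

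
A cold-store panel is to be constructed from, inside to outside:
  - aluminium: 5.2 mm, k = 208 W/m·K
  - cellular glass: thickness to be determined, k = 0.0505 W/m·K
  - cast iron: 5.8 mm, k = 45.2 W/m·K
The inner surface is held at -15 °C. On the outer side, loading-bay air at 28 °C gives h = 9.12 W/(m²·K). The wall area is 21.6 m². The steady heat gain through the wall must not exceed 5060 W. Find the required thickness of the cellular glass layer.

Thermal resistances in series:
R_aluminium = L/(kA) = 0.0052/(208×21.6) = 1.157×10^-6 K/W
R_cast iron = L/(kA) = 0.0058/(45.2×21.6) = 5.941×10^-6 K/W
R_outer film = 1/(h_o·A) = 1/(9.12×21.6) = 0.005076 K/W
Sum of the known resistances R_other = 0.005083 K/W
Required total resistance R_tot = ΔT/Q_allow = 43/5060 = 0.008498 K/W
R_cellular glass = R_tot − R_other = 0.003415 K/W
L = R·k·A = 0.003415×0.0505×21.6

L ≈ 3.72 mm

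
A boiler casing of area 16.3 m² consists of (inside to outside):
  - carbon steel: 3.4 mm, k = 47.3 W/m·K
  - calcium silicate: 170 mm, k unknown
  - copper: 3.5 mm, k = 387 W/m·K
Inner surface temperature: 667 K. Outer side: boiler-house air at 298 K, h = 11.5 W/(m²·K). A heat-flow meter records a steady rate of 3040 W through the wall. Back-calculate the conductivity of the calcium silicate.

Using the resistance-network approach (series):
R_carbon steel = L/(kA) = 0.0034/(47.3×16.3) = 4.41×10^-6 K/W
R_copper = L/(kA) = 0.0035/(387×16.3) = 5.548×10^-7 K/W
R_outer film = 1/(h_o·A) = 1/(11.5×16.3) = 0.005335 K/W
Sum of known resistances R_other = 0.00534 K/W
Total R = ΔT/Q = 369/3040 = 0.1214 K/W
R_calcium silicate = R_total − R_other = 0.116 K/W
k = L/(R·A) = 0.17/(0.116×16.3)

k ≈ 0.0899 W/(m·K)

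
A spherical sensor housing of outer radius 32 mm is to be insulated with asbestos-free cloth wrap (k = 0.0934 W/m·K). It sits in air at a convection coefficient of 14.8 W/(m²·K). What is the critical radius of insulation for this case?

r_cr ≈ 12.6 mm

For a sphere r_cr = 2k/h = 2×0.0934/14.8
r_cr = 12.6 mm; since the bare radius (32 mm) is above r_cr, any added insulation will reduce heat loss.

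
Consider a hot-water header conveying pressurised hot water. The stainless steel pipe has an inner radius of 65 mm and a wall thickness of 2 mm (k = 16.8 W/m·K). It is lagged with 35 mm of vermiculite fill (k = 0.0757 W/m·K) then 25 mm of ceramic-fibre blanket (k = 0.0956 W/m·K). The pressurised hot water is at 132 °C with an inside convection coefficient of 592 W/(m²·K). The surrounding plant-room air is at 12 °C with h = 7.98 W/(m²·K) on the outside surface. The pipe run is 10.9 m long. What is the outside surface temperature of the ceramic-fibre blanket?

T ≈ 25.4 °C

Cylindrical conduction, so R = ln(r₂/r₁)/(2πkL) per layer, in series:
R_inner film = 1/(h_i·2πr₁L) = 1/(592×2π×0.065×10.9) = 3.795×10^-4 K/W
R_stainless steel pipe wall = ln(67/65)/(2π×16.8×10.9) = 2.634×10^-5 K/W
R_vermiculite fill = ln(102/67)/(2π×0.0757×10.9) = 0.08107 K/W
R_ceramic-fibre blanket = ln(127/102)/(2π×0.0956×10.9) = 0.03348 K/W
R_outer film = 1/(h_o·2πr_oL) = 1/(7.98×2π×0.127×10.9) = 0.01441 K/W
R_total = 0.1294 K/W
Q = ΔT/R_total = 120/0.1294
Q = 928 W
T_interface = T_inner − Q·ΣR(inner→interface) = 132 − 928×0.115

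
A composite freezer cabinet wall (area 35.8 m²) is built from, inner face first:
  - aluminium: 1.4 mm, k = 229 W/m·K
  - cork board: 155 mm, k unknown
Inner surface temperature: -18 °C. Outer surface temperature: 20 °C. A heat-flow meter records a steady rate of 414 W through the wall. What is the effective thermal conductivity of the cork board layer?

k ≈ 0.0472 W/(m·K)

Model the wall as resistances in series:
R_aluminium = L/(kA) = 0.0014/(229×35.8) = 1.708×10^-7 K/W
Sum of known resistances R_other = 1.708×10^-7 K/W
Total R = ΔT/Q = 38/414 = 0.09179 K/W
R_cork board = R_total − R_other = 0.09179 K/W
k = L/(R·A) = 0.155/(0.09179×35.8)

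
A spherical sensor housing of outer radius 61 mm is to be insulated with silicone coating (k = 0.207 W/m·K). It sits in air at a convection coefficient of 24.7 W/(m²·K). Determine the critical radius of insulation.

For a sphere r_cr = 2k/h = 2×0.207/24.7
r_cr = 16.8 mm; since the bare radius (61 mm) is above r_cr, any added insulation will reduce heat loss.

r_cr ≈ 16.8 mm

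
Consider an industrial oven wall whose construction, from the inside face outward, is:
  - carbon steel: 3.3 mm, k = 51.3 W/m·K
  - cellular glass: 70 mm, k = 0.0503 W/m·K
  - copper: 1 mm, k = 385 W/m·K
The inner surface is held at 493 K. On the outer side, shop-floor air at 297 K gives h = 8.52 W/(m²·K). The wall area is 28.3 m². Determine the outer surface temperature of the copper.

T ≈ 312 K

Thermal resistances in series:
R_carbon steel = L/(kA) = 0.0033/(51.3×28.3) = 2.273×10^-6 K/W
R_cellular glass = L/(kA) = 0.07/(0.0503×28.3) = 0.04917 K/W
R_copper = L/(kA) = 0.001/(385×28.3) = 9.178×10^-8 K/W
R_outer film = 1/(h_o·A) = 1/(8.52×28.3) = 0.004147 K/W
R_total = 0.05332 K/W;  Q = ΔT/R_total = 196/0.05332 = 3676 W
T_interface = T_inner − Q·ΣR(inner→interface) = 493 − 3680×0.04918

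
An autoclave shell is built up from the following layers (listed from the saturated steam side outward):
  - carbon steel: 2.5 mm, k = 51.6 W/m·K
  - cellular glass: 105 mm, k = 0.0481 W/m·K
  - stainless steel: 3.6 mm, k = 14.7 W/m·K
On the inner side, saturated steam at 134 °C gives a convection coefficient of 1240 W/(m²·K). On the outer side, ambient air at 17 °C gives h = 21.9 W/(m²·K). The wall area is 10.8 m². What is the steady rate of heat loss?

Q ≈ 567 W

Thermal resistances in series:
R_inner film = 1/(h_i·A) = 1/(1240×10.8) = 7.467×10^-5 K/W
R_carbon steel = L/(kA) = 0.0025/(51.6×10.8) = 4.486×10^-6 K/W
R_cellular glass = L/(kA) = 0.105/(0.0481×10.8) = 0.2021 K/W
R_stainless steel = L/(kA) = 0.0036/(14.7×10.8) = 2.268×10^-5 K/W
R_outer film = 1/(h_o·A) = 1/(21.9×10.8) = 0.004228 K/W
R_total = 0.2065 K/W
Q = ΔT / R_total = 117 / 0.2065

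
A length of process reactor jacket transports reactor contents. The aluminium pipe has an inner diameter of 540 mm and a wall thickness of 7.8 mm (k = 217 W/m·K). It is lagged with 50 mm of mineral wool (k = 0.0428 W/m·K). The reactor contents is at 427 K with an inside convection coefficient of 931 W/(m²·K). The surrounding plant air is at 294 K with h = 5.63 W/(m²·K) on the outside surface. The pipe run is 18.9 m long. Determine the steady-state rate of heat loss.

Radial resistances (cylindrical: R_cond = ln(r_o/r_i)/(2πkL), R_conv = 1/(h·2πrL)):
R_inner film = 1/(h_i·2πr₁L) = 1/(931×2π×0.27×18.9) = 3.35×10^-5 K/W
R_aluminium pipe wall = ln(277.8/270)/(2π×217×18.9) = 1.105×10^-6 K/W
R_mineral wool = ln(327.8/277.8)/(2π×0.0428×18.9) = 0.03256 K/W
R_outer film = 1/(h_o·2πr_oL) = 1/(5.63×2π×0.3278×18.9) = 0.004563 K/W
R_total = 0.03716 K/W
Q = ΔT/R_total = 133/0.03716

Q ≈ 3580 W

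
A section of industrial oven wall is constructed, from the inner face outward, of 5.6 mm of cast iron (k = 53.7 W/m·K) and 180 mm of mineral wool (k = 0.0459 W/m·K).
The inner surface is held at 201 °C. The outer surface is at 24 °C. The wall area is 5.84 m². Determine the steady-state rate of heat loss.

Q ≈ 264 W

Model the wall as resistances in series:
R_cast iron = L/(kA) = 0.0056/(53.7×5.84) = 1.786×10^-5 K/W
R_mineral wool = L/(kA) = 0.18/(0.0459×5.84) = 0.6715 K/W
R_total = 0.6715 K/W
Q = ΔT / R_total = 177 / 0.6715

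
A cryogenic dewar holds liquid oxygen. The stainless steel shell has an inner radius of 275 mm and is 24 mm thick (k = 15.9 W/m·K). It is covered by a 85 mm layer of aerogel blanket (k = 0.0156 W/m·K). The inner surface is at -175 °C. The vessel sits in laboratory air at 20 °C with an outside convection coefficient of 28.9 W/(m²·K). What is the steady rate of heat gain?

Q ≈ 51.4 W

For a spherical shell R = (1/r₁ − 1/r₂)/(4πk); film R = 1/(h·4πr²). In series:
R_stainless steel shell = (1/0.275 − 1/0.299)/(4π×15.9) = 0.001461 K/W
R_aerogel blanket = (1/0.299 − 1/0.384)/(4π×0.0156) = 3.776 K/W
R_outer film = 1/(h·4πr_o²) = 1/(28.9×4π×0.384²) = 0.01867 K/W
R_total = 3.797 K/W
Q = ΔT/R_total = 195/3.797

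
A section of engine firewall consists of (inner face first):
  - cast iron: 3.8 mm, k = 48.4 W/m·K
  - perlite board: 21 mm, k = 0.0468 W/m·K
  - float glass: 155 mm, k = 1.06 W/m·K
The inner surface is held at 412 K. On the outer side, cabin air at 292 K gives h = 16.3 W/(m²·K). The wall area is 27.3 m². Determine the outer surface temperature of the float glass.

Thermal resistances in series:
R_cast iron = L/(kA) = 0.0038/(48.4×27.3) = 2.876×10^-6 K/W
R_perlite board = L/(kA) = 0.021/(0.0468×27.3) = 0.01644 K/W
R_float glass = L/(kA) = 0.155/(1.06×27.3) = 0.005356 K/W
R_outer film = 1/(h_o·A) = 1/(16.3×27.3) = 0.002247 K/W
R_total = 0.02404 K/W;  Q = ΔT/R_total = 120/0.02404 = 4991 W
T_interface = T_inner − Q·ΣR(inner→interface) = 412 − 4990×0.0218

T ≈ 303 K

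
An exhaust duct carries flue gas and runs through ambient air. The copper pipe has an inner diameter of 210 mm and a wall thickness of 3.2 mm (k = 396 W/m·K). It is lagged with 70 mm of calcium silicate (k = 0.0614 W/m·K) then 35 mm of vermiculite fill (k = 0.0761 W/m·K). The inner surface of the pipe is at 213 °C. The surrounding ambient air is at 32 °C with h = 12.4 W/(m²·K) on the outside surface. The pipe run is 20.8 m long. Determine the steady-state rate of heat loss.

For a radial system each layer contributes R = ln(r_out/r_in)/(2πkL); films add R = 1/(hA).
R_copper pipe wall = ln(108.2/105)/(2π×396×20.8) = 5.801×10^-7 K/W
R_calcium silicate = ln(178.2/108.2)/(2π×0.0614×20.8) = 0.06218 K/W
R_vermiculite fill = ln(213.2/178.2)/(2π×0.0761×20.8) = 0.01803 K/W
R_outer film = 1/(h_o·2πr_oL) = 1/(12.4×2π×0.2132×20.8) = 0.002894 K/W
R_total = 0.0831 K/W
Q = ΔT/R_total = 181/0.0831

Q ≈ 2180 W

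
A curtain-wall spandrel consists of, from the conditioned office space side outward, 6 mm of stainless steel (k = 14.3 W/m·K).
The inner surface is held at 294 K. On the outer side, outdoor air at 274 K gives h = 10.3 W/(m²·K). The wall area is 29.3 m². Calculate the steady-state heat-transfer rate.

Q ≈ 6010 W

Series thermal resistances:
R_stainless steel = L/(kA) = 0.006/(14.3×29.3) = 1.432×10^-5 K/W
R_outer film = 1/(h_o·A) = 1/(10.3×29.3) = 0.003314 K/W
R_total = 0.003328 K/W
Q = ΔT / R_total = 20 / 0.003328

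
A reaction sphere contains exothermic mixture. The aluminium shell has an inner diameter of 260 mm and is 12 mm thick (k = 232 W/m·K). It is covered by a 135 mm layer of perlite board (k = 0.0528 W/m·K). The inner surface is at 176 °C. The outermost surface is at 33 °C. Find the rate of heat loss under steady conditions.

Q ≈ 27.6 W

Each spherical layer contributes R = (1/r_i − 1/r_o)/(4πk):
R_aluminium shell = (1/0.13 − 1/0.142)/(4π×232) = 2.23×10^-4 K/W
R_perlite board = (1/0.142 − 1/0.277)/(4π×0.0528) = 5.173 K/W
R_total = 5.173 K/W
Q = ΔT/R_total = 143/5.173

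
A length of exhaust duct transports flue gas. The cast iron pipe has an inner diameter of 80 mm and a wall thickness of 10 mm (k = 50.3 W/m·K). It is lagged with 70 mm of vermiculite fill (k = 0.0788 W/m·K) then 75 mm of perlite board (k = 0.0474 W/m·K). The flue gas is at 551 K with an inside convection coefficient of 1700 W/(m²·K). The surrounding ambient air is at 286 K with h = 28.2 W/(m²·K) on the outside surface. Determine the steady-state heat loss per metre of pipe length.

For a radial system each layer contributes R = ln(r_out/r_in)/(2πkL); films add R = 1/(hA).
R_inner film = 1/(h_i·2πr₁L) = 1/(1700×2π×0.04×1) = 0.002341 K/W
R_cast iron pipe wall = ln(50/40)/(2π×50.3×1) = 7.061×10^-4 K/W
R_vermiculite fill = ln(120/50)/(2π×0.0788×1) = 1.768 K/W
R_perlite board = ln(195/120)/(2π×0.0474×1) = 1.63 K/W
R_outer film = 1/(h_o·2πr_oL) = 1/(28.2×2π×0.195×1) = 0.02894 K/W
R_total = 3.43 K/W
Q = ΔT/R_total = 265/3.43

q′ ≈ 77.3 W/m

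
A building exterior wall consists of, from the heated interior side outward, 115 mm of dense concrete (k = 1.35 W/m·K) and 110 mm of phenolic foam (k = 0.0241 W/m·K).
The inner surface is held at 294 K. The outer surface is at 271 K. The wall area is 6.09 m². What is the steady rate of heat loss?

Series thermal resistances:
R_dense concrete = L/(kA) = 0.115/(1.35×6.09) = 0.01399 K/W
R_phenolic foam = L/(kA) = 0.11/(0.0241×6.09) = 0.7495 K/W
R_total = 0.7635 K/W
Q = ΔT / R_total = 23 / 0.7635

Q ≈ 30.1 W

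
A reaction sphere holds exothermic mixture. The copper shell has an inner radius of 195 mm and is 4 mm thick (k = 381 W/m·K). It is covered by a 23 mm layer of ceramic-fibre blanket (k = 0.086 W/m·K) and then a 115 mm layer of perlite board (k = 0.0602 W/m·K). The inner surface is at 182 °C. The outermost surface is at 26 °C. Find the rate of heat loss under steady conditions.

Q ≈ 62.1 W

For a spherical shell R = (1/r₁ − 1/r₂)/(4πk); film R = 1/(h·4πr²). In series:
R_copper shell = (1/0.195 − 1/0.199)/(4π×381) = 2.153×10^-5 K/W
R_ceramic-fibre blanket = (1/0.199 − 1/0.222)/(4π×0.086) = 0.4817 K/W
R_perlite board = (1/0.222 − 1/0.337)/(4π×0.0602) = 2.032 K/W
R_total = 2.514 K/W
Q = ΔT/R_total = 156/2.514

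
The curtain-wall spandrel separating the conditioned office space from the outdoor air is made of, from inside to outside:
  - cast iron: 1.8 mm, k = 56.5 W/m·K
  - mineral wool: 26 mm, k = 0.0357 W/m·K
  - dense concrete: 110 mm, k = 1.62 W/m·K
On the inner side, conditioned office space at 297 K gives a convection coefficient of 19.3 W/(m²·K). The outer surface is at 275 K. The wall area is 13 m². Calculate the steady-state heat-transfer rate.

Q ≈ 337 W

Model the wall as resistances in series:
R_inner film = 1/(h_i·A) = 1/(19.3×13) = 0.003986 K/W
R_cast iron = L/(kA) = 0.0018/(56.5×13) = 2.451×10^-6 K/W
R_mineral wool = L/(kA) = 0.026/(0.0357×13) = 0.05602 K/W
R_dense concrete = L/(kA) = 0.11/(1.62×13) = 0.005223 K/W
R_total = 0.06523 K/W
Q = ΔT / R_total = 22 / 0.06523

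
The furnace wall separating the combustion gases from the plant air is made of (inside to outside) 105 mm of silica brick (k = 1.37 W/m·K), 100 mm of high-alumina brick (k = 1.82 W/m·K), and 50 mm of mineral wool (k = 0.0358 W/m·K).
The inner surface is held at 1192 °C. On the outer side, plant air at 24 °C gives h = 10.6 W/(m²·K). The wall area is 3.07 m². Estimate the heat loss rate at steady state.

Q ≈ 2210 W

Series thermal resistances:
R_silica brick = L/(kA) = 0.105/(1.37×3.07) = 0.02496 K/W
R_high-alumina brick = L/(kA) = 0.1/(1.82×3.07) = 0.0179 K/W
R_mineral wool = L/(kA) = 0.05/(0.0358×3.07) = 0.4549 K/W
R_outer film = 1/(h_o·A) = 1/(10.6×3.07) = 0.03073 K/W
R_total = 0.5285 K/W
Q = ΔT / R_total = 1168 / 0.5285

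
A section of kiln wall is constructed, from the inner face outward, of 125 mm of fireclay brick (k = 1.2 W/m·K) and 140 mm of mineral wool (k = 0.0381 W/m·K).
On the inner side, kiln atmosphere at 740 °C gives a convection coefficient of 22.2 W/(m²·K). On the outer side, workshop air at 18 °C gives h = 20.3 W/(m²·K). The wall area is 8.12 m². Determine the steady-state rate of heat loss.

Q ≈ 1510 W

Model the wall as resistances in series:
R_inner film = 1/(h_i·A) = 1/(22.2×8.12) = 0.005547 K/W
R_fireclay brick = L/(kA) = 0.125/(1.2×8.12) = 0.01283 K/W
R_mineral wool = L/(kA) = 0.14/(0.0381×8.12) = 0.4525 K/W
R_outer film = 1/(h_o·A) = 1/(20.3×8.12) = 0.006067 K/W
R_total = 0.477 K/W
Q = ΔT / R_total = 722 / 0.477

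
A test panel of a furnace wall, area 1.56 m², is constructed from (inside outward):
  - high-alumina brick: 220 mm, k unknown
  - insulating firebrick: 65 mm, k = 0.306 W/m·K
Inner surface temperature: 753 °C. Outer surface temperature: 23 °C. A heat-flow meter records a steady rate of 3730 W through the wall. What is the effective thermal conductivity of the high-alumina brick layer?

k ≈ 2.37 W/(m·K)

Treating each layer as a thermal resistance in series:
R_insulating firebrick = L/(kA) = 0.065/(0.306×1.56) = 0.1362 K/W
Sum of known resistances R_other = 0.1362 K/W
Total R = ΔT/Q = 730/3730 = 0.1957 K/W
R_high-alumina brick = R_total − R_other = 0.05954 K/W
k = L/(R·A) = 0.22/(0.05954×1.56)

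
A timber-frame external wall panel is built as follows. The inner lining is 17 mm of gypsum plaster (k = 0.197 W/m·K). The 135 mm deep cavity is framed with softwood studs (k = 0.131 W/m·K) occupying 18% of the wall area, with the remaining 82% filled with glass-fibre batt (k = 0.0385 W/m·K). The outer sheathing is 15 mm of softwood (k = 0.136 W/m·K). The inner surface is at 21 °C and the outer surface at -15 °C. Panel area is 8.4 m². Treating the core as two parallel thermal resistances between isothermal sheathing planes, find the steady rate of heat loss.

Q ≈ 114 W

Sheathing layers in series; stud and cavity paths in parallel between them.
R_inner = 0.017/(0.197×8.4) = 0.01027 K/W
R_stud  = 0.135/(0.131×0.18×8.4) = 0.6816 K/W
R_cav   = 0.135/(0.0385×0.82×8.4) = 0.5091 K/W
1/R_core = 1/R_stud + 1/R_cav → R_core = 0.2914 K/W
R_outer = 0.015/(0.136×8.4) = 0.01313 K/W
R_total = 0.3148 K/W
Q = ΔT/R_total = 36/0.3148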